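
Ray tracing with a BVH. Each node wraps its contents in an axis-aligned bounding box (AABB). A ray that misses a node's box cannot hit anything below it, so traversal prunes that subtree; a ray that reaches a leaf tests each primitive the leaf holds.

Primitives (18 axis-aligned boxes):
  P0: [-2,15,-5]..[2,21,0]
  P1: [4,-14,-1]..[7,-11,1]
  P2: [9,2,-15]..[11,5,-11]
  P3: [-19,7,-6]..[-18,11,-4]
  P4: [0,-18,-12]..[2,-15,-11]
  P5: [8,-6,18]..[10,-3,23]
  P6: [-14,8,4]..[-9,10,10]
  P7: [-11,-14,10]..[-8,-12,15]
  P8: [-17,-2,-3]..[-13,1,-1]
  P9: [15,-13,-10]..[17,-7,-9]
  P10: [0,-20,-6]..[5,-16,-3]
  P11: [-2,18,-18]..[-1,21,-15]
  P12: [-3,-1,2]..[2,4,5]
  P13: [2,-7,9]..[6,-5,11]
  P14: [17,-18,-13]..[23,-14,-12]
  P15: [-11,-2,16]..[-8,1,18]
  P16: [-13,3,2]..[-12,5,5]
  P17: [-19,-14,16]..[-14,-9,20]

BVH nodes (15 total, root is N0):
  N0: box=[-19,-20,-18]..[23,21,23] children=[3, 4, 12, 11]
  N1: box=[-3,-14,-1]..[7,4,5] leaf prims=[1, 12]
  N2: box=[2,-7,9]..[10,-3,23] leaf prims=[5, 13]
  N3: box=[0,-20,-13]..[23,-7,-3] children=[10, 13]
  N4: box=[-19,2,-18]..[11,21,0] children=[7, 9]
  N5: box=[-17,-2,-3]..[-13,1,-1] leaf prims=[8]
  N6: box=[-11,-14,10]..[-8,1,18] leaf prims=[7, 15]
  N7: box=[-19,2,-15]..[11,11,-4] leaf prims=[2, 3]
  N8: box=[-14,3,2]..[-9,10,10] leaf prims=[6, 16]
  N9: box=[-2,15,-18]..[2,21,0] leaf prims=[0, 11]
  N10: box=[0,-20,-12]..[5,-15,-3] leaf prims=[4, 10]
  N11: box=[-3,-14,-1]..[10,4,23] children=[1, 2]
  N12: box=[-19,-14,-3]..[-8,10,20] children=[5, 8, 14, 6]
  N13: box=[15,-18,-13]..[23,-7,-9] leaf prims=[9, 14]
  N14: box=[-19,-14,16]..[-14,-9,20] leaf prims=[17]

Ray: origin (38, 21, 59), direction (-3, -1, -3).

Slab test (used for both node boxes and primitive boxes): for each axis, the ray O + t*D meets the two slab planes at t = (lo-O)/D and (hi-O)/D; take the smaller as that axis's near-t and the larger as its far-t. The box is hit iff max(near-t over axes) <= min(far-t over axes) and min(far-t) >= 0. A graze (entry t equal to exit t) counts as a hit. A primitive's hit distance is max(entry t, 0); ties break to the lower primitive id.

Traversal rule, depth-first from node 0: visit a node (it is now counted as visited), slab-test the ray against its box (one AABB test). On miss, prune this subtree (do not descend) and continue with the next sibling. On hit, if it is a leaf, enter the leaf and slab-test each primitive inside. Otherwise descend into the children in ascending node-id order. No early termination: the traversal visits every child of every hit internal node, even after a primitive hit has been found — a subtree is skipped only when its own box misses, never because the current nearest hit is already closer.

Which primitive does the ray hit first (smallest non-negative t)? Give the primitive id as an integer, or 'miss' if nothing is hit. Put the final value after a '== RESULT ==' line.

Trace the traversal:
N0 x:[5,19] y:[0,41] z:[12,77/3] -> hit [12,19], descend [3, 4, 11, 12]
  N3 x:[5,38/3] y:[28,41] z:[62/3,24] -> miss, prune
  N4 x:[9,19] y:[0,19] z:[59/3,77/3] -> miss, prune
  N11 x:[28/3,41/3] y:[17,35] z:[12,20] -> miss, prune
  N12 x:[46/3,19] y:[11,35] z:[13,62/3] -> hit [46/3,19], descend [5, 6, 8, 14]
    N5 x:[17,55/3] y:[20,23] z:[20,62/3] -> miss, prune
    N6 x:[46/3,49/3] y:[20,35] z:[41/3,49/3] -> miss, prune
    N8 x:[47/3,52/3] y:[11,18] z:[49/3,19] -> hit [49/3,52/3] leaf, test {P6(miss), P16(miss)}
    N14 x:[52/3,19] y:[30,35] z:[13,43/3] -> miss, prune

order=[0, 3, 4, 11, 12, 5, 6, 8, 14]  |boxes|=9  |leaves|=1  hit=miss

== RESULT ==
miss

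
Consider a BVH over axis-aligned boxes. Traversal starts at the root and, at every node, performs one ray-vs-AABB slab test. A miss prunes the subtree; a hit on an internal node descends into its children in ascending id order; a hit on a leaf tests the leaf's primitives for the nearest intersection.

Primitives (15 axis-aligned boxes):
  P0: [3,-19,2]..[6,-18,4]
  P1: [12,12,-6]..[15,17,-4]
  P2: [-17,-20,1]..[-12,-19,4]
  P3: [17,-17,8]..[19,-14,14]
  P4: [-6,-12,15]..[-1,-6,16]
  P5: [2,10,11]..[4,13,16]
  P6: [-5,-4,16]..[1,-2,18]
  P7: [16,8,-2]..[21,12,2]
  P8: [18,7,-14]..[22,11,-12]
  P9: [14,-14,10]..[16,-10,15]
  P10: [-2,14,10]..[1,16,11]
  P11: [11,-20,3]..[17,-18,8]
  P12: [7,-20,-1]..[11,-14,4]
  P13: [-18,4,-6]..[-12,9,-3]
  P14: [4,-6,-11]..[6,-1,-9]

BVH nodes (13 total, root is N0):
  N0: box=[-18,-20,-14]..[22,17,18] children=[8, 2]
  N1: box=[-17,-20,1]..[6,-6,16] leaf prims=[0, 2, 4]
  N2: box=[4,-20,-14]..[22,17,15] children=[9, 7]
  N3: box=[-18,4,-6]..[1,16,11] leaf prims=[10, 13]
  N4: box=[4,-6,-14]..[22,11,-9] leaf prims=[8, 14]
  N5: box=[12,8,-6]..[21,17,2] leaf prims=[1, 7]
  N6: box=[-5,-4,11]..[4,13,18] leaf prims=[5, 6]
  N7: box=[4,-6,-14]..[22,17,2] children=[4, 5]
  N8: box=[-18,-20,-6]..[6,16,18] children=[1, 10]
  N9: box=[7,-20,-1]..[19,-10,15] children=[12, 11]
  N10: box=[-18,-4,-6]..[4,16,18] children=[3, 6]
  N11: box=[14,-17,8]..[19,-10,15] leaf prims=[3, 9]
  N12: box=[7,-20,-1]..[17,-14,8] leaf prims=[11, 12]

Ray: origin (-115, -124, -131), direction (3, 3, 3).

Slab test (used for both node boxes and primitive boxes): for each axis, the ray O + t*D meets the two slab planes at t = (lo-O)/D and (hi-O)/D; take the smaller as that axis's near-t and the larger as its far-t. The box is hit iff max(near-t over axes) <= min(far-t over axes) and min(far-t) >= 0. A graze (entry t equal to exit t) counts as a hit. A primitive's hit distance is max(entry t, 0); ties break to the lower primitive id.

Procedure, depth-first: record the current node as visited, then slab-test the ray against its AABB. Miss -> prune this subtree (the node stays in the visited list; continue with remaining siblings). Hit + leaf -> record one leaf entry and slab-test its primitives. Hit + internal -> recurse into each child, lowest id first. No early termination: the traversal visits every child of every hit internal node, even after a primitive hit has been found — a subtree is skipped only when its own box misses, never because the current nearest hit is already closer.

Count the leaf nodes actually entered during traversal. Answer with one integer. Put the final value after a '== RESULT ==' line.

Traverse from the root:
N0 x:[97/3,137/3] y:[104/3,47] z:[39,149/3] -> hit [39,137/3], descend [2, 8]
  N2 x:[119/3,137/3] y:[104/3,47] z:[39,146/3] -> hit [119/3,137/3], descend [7, 9]
    N7 x:[119/3,137/3] y:[118/3,47] z:[39,133/3] -> hit [119/3,133/3], descend [4, 5]
      N4 x:[119/3,137/3] y:[118/3,45] z:[39,122/3] -> hit [119/3,122/3] leaf, test {P8(miss), P14@t=40}
      N5 x:[127/3,136/3] y:[44,47] z:[125/3,133/3] -> hit [44,133/3] leaf, test {P1(miss), P7@t=44}
    N9 x:[122/3,134/3] y:[104/3,38] z:[130/3,146/3] -> miss, prune
  N8 x:[97/3,121/3] y:[104/3,140/3] z:[125/3,149/3] -> miss, prune

7 AABB tests over nodes [0, 2, 7, 4, 5, 9, 8]; 2 leaves entered; closest P14.

== RESULT ==
2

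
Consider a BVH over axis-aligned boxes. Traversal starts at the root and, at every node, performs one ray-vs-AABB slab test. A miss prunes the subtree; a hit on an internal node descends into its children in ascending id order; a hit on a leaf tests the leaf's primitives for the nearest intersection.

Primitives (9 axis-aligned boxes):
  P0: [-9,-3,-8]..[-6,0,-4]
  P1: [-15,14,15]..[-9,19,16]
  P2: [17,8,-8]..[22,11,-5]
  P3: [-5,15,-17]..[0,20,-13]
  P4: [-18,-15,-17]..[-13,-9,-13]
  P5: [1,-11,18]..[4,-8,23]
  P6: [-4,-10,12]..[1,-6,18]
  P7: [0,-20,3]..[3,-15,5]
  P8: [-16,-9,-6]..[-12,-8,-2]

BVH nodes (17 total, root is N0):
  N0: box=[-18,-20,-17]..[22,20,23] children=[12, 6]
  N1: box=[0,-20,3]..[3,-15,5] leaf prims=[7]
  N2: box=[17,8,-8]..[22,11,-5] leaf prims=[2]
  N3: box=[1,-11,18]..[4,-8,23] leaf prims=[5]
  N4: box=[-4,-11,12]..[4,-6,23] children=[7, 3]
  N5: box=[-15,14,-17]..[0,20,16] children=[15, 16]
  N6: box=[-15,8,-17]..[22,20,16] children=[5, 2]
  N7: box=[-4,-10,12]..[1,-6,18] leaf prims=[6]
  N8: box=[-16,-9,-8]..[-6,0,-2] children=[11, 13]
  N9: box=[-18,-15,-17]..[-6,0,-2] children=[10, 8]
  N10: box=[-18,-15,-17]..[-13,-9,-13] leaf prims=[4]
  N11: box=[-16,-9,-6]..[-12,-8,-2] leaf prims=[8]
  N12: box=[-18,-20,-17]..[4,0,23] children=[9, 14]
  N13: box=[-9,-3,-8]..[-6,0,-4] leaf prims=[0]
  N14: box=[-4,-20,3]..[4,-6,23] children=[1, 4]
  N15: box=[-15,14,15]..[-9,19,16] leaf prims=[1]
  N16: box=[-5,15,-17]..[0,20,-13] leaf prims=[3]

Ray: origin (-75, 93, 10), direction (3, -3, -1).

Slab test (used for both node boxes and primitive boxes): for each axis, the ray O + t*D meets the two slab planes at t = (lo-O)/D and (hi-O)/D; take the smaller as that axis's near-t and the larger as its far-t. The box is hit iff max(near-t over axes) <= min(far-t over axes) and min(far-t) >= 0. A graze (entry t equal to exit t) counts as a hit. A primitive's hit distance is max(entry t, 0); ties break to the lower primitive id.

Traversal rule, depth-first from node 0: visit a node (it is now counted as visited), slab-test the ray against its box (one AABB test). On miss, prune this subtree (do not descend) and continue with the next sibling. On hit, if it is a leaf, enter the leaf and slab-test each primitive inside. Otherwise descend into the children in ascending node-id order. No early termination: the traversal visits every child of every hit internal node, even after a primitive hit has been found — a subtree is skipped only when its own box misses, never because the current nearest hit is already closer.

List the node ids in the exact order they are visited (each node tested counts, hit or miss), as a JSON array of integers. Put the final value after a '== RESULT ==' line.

Walk:
N0 x:[19,97/3] y:[73/3,113/3] z:[-13,27] -> hit [73/3,27], descend [6, 12]
  N6 x:[20,97/3] y:[73/3,85/3] z:[-6,27] -> hit [73/3,27], descend [2, 5]
    N2 x:[92/3,97/3] y:[82/3,85/3] z:[15,18] -> miss, prune
    N5 x:[20,25] y:[73/3,79/3] z:[-6,27] -> hit [73/3,25], descend [15, 16]
      N15 x:[20,22] y:[74/3,79/3] z:[-6,-5] -> miss, prune
      N16 x:[70/3,25] y:[73/3,26] z:[23,27] -> hit [73/3,25] leaf, test {P3@t=73/3}
  N12 x:[19,79/3] y:[31,113/3] z:[-13,27] -> miss, prune

7 AABB tests over nodes [0, 6, 2, 5, 15, 16, 12]; 1 leaf entered; closest P3.

== RESULT ==
[0, 6, 2, 5, 15, 16, 12]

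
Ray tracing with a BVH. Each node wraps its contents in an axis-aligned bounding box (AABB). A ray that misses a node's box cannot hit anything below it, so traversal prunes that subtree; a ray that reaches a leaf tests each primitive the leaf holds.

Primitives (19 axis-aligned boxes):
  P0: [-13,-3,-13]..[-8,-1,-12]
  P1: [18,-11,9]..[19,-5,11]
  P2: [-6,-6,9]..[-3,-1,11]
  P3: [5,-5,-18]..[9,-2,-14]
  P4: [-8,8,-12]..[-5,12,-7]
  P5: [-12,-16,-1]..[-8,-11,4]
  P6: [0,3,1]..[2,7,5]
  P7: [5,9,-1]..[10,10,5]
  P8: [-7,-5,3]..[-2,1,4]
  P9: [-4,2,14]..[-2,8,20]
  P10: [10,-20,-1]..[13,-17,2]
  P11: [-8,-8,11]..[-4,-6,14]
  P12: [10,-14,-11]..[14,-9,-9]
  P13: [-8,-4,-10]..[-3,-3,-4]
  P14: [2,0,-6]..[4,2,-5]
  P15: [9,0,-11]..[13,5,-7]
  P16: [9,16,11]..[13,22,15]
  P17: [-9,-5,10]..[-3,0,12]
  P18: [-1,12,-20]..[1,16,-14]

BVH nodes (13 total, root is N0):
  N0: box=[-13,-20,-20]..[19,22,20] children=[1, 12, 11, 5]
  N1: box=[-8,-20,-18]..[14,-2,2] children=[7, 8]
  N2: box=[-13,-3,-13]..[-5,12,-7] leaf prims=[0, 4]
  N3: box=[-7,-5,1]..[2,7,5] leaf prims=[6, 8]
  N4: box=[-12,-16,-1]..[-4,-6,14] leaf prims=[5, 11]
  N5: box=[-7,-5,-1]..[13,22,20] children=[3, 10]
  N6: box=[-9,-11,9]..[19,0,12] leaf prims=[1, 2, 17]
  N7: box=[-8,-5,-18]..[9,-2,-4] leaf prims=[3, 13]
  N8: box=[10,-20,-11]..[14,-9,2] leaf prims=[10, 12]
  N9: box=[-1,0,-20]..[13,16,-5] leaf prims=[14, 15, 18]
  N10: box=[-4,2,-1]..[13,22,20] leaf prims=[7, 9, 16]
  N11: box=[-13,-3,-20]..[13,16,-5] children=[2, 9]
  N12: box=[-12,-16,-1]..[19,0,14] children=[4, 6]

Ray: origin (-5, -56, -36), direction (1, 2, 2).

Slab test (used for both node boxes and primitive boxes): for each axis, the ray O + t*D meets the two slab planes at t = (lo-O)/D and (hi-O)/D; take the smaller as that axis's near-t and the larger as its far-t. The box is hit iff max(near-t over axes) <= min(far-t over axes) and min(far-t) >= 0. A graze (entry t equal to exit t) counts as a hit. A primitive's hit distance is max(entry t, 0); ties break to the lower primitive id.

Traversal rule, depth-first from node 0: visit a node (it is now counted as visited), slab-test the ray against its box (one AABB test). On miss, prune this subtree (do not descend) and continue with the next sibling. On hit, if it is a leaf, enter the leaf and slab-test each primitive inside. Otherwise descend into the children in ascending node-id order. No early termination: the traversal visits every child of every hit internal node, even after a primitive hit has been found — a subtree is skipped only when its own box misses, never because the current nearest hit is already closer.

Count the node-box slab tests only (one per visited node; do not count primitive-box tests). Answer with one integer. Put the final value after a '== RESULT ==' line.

Walk:
N0 x:[-8,24] y:[18,39] z:[8,28] -> hit [18,24], descend [1, 5, 11, 12]
  N1 x:[-3,19] y:[18,27] z:[9,19] -> hit [18,19], descend [7, 8]
    N7 x:[-3,14] y:[51/2,27] z:[9,16] -> miss, prune
    N8 x:[15,19] y:[18,47/2] z:[25/2,19] -> hit [18,19] leaf, test {P10@t=18, P12(miss)}
  N5 x:[-2,18] y:[51/2,39] z:[35/2,28] -> miss, prune
  N11 x:[-8,18] y:[53/2,36] z:[8,31/2] -> miss, prune
  N12 x:[-7,24] y:[20,28] z:[35/2,25] -> hit [20,24], descend [4, 6]
    N4 x:[-7,1] y:[20,25] z:[35/2,25] -> miss, prune
    N6 x:[-4,24] y:[45/2,28] z:[45/2,24] -> hit [45/2,24] leaf, test {P1@t=23, P2(miss), P17(miss)}

order=[0, 1, 7, 8, 5, 11, 12, 4, 6]  |boxes|=9  |leaves|=2  hit=P10

== RESULT ==
9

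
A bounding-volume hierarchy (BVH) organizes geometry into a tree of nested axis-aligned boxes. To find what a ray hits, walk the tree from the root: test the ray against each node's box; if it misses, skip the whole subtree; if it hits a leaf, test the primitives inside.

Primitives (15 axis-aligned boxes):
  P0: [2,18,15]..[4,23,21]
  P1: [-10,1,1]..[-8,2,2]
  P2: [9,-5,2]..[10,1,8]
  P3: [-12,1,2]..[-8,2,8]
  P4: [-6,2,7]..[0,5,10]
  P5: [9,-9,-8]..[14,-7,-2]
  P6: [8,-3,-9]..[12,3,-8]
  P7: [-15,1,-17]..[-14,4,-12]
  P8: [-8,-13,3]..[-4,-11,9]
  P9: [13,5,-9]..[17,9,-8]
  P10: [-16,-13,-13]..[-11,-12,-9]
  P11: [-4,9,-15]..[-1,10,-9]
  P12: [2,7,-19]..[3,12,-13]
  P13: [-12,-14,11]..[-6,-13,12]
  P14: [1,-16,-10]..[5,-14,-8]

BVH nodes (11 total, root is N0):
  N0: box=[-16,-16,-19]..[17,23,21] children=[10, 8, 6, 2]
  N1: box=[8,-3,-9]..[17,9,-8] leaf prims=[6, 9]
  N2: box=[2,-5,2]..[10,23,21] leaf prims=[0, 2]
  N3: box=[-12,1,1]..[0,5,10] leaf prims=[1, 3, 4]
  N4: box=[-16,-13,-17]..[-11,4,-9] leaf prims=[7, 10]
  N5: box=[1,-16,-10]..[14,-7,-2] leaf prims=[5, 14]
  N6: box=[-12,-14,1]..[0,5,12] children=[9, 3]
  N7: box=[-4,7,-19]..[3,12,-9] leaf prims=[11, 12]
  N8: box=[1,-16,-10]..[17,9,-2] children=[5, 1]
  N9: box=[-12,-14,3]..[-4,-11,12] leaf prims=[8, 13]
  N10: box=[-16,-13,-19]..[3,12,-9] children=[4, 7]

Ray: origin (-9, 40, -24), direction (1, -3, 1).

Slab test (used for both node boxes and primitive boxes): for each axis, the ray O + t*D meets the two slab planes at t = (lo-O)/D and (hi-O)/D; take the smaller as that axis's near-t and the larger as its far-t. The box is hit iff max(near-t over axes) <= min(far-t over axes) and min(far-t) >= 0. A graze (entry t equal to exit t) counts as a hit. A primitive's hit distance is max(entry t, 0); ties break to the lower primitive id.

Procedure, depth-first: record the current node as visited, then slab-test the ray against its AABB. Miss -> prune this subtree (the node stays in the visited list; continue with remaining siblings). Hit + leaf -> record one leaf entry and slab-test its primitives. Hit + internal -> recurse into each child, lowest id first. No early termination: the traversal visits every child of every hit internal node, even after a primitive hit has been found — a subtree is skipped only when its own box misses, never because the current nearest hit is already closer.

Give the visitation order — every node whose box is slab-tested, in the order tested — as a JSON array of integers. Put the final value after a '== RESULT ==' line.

Walk:
N0 x:[-7,26] y:[17/3,56/3] z:[5,45] -> hit [17/3,56/3], descend [2, 6, 8, 10]
  N2 x:[11,19] y:[17/3,15] z:[26,45] -> miss, prune
  N6 x:[-3,9] y:[35/3,18] z:[25,36] -> miss, prune
  N8 x:[10,26] y:[31/3,56/3] z:[14,22] -> hit [14,56/3], descend [1, 5]
    N1 x:[17,26] y:[31/3,43/3] z:[15,16] -> miss, prune
    N5 x:[10,23] y:[47/3,56/3] z:[14,22] -> hit [47/3,56/3] leaf, test {P5(miss), P14(miss)}
  N10 x:[-7,12] y:[28/3,53/3] z:[5,15] -> hit [28/3,12], descend [4, 7]
    N4 x:[-7,-2] y:[12,53/3] z:[7,15] -> miss, prune
    N7 x:[5,12] y:[28/3,11] z:[5,15] -> hit [28/3,11] leaf, test {P11(miss), P12@t=11}

order=[0, 2, 6, 8, 1, 5, 10, 4, 7]  |boxes|=9  |leaves|=2  hit=P12

== RESULT ==
[0, 2, 6, 8, 1, 5, 10, 4, 7]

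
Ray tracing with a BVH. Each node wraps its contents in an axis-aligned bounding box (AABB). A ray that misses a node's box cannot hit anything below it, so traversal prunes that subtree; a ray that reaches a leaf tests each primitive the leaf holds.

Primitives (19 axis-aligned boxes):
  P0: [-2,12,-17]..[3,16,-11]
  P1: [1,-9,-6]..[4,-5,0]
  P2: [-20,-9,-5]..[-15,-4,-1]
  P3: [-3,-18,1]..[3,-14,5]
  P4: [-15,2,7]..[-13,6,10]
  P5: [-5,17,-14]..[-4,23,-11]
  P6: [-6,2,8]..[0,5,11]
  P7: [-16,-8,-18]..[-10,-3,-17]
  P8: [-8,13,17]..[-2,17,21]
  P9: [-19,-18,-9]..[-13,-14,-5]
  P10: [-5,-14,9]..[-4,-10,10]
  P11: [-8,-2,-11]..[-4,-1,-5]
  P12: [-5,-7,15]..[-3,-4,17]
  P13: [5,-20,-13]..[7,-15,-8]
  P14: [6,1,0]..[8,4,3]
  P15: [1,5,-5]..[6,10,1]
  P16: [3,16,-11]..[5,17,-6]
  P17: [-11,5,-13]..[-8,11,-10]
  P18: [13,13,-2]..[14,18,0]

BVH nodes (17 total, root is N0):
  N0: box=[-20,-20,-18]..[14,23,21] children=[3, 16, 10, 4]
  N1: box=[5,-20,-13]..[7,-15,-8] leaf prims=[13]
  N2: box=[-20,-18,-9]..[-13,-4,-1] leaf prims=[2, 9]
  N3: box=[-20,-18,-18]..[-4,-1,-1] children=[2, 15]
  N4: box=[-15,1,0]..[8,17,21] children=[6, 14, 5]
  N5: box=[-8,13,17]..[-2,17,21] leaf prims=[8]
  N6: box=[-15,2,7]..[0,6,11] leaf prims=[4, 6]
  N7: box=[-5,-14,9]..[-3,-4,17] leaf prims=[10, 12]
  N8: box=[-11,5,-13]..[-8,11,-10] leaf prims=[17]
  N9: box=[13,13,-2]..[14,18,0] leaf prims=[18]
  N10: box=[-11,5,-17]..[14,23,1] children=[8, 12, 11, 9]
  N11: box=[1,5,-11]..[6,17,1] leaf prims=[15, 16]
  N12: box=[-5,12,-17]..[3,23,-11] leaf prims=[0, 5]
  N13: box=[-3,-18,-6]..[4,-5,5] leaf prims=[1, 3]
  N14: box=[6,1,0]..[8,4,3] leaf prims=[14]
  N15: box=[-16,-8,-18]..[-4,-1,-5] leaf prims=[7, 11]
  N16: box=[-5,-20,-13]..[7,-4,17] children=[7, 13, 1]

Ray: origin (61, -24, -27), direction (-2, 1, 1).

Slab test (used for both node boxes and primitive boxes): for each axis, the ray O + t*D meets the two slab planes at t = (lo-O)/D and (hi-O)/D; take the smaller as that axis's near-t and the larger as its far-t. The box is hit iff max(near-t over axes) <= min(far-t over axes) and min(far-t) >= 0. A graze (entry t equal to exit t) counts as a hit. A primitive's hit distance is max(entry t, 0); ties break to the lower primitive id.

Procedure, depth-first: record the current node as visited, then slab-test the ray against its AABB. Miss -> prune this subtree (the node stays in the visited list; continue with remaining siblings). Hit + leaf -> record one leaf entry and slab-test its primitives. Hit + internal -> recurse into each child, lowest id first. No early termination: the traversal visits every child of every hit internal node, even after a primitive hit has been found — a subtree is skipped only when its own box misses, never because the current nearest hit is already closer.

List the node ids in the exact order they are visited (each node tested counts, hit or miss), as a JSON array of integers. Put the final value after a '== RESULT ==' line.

Trace the traversal:
N0 x:[47/2,81/2] y:[4,47] z:[9,48] -> hit [47/2,81/2], descend [3, 4, 10, 16]
  N3 x:[65/2,81/2] y:[6,23] z:[9,26] -> miss, prune
  N4 x:[53/2,38] y:[25,41] z:[27,48] -> hit [27,38], descend [5, 6, 14]
    N5 x:[63/2,69/2] y:[37,41] z:[44,48] -> miss, prune
    N6 x:[61/2,38] y:[26,30] z:[34,38] -> miss, prune
    N14 x:[53/2,55/2] y:[25,28] z:[27,30] -> hit [27,55/2] leaf, test {P14@t=27}
  N10 x:[47/2,36] y:[29,47] z:[10,28] -> miss, prune
  N16 x:[27,33] y:[4,20] z:[14,44] -> miss, prune

Visited [0, 3, 4, 5, 6, 14, 10, 16]. Tests: 8 box, 1 leaf. Nearest: P14.

== RESULT ==
[0, 3, 4, 5, 6, 14, 10, 16]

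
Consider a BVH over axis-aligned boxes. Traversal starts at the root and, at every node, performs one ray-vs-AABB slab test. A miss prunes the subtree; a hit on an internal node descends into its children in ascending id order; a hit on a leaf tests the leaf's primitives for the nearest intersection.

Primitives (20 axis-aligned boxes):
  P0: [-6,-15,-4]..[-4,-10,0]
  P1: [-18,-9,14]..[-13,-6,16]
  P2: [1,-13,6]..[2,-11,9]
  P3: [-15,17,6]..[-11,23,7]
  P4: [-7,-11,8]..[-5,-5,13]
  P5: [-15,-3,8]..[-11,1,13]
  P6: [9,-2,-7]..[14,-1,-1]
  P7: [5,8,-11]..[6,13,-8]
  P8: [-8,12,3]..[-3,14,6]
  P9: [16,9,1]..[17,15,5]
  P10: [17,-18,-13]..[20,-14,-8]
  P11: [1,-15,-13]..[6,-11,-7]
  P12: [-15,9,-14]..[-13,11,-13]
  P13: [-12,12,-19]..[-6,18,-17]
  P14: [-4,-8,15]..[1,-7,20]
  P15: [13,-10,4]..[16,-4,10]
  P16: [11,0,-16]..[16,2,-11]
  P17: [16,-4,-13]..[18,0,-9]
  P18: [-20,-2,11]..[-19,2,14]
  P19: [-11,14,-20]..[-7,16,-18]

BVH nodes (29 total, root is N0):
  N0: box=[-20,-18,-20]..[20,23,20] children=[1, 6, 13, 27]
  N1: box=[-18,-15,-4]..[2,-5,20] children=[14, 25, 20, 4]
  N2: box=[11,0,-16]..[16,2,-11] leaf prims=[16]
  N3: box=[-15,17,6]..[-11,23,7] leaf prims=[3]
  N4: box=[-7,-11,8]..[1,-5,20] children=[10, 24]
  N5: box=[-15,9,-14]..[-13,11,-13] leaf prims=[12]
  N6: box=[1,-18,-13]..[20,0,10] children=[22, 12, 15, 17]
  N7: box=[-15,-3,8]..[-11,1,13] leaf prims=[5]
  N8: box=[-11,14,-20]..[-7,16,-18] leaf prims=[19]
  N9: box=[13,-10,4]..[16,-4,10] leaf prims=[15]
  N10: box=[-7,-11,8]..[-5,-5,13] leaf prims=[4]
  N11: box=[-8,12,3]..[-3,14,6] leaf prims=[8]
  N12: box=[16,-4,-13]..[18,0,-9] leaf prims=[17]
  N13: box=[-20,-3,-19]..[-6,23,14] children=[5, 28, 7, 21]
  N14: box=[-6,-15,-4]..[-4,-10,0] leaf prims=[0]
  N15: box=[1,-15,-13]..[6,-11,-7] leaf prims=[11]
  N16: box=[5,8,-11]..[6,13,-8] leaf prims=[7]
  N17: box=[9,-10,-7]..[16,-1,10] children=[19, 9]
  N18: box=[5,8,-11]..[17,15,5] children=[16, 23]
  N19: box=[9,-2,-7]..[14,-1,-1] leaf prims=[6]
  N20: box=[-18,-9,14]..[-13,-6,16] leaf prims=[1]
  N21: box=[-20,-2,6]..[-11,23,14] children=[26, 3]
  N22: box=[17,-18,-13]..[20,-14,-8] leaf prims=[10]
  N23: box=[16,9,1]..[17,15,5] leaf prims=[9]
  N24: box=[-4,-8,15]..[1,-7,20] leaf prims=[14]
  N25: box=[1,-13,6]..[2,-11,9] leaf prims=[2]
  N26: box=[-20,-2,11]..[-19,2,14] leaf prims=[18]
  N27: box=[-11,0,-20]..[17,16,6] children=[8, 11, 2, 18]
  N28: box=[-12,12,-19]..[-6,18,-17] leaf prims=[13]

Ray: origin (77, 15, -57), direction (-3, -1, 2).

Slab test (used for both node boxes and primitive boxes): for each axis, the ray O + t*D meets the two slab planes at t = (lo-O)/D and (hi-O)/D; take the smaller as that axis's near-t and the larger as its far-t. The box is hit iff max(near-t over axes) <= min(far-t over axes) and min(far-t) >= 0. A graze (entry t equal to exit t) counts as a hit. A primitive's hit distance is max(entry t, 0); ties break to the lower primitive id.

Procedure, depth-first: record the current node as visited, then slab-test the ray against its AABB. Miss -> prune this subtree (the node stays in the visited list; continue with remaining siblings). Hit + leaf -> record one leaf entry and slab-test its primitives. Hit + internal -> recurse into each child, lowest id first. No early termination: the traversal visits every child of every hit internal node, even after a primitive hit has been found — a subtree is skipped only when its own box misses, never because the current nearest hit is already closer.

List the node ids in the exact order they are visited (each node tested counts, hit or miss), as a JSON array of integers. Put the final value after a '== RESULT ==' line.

Traverse from the root:
N0 x:[19,97/3] y:[-8,33] z:[37/2,77/2] -> hit [19,97/3], descend [1, 6, 13, 27]
  N1 x:[25,95/3] y:[20,30] z:[53/2,77/2] -> hit [53/2,30], descend [4, 14, 20, 25]
    N4 x:[76/3,28] y:[20,26] z:[65/2,77/2] -> miss, prune
    N14 x:[27,83/3] y:[25,30] z:[53/2,57/2] -> hit [27,83/3] leaf, test {P0@t=27}
    N20 x:[30,95/3] y:[21,24] z:[71/2,73/2] -> miss, prune
    N25 x:[25,76/3] y:[26,28] z:[63/2,33] -> miss, prune
  N6 x:[19,76/3] y:[15,33] z:[22,67/2] -> hit [22,76/3], descend [12, 15, 17, 22]
    N12 x:[59/3,61/3] y:[15,19] z:[22,24] -> miss, prune
    N15 x:[71/3,76/3] y:[26,30] z:[22,25] -> miss, prune
    N17 x:[61/3,68/3] y:[16,25] z:[25,67/2] -> miss, prune
    N22 x:[19,20] y:[29,33] z:[22,49/2] -> miss, prune
  N13 x:[83/3,97/3] y:[-8,18] z:[19,71/2] -> miss, prune
  N27 x:[20,88/3] y:[-1,15] z:[37/2,63/2] -> miss, prune

order=[0, 1, 4, 14, 20, 25, 6, 12, 15, 17, 22, 13, 27]  |boxes|=13  |leaves|=1  hit=P0

== RESULT ==
[0, 1, 4, 14, 20, 25, 6, 12, 15, 17, 22, 13, 27]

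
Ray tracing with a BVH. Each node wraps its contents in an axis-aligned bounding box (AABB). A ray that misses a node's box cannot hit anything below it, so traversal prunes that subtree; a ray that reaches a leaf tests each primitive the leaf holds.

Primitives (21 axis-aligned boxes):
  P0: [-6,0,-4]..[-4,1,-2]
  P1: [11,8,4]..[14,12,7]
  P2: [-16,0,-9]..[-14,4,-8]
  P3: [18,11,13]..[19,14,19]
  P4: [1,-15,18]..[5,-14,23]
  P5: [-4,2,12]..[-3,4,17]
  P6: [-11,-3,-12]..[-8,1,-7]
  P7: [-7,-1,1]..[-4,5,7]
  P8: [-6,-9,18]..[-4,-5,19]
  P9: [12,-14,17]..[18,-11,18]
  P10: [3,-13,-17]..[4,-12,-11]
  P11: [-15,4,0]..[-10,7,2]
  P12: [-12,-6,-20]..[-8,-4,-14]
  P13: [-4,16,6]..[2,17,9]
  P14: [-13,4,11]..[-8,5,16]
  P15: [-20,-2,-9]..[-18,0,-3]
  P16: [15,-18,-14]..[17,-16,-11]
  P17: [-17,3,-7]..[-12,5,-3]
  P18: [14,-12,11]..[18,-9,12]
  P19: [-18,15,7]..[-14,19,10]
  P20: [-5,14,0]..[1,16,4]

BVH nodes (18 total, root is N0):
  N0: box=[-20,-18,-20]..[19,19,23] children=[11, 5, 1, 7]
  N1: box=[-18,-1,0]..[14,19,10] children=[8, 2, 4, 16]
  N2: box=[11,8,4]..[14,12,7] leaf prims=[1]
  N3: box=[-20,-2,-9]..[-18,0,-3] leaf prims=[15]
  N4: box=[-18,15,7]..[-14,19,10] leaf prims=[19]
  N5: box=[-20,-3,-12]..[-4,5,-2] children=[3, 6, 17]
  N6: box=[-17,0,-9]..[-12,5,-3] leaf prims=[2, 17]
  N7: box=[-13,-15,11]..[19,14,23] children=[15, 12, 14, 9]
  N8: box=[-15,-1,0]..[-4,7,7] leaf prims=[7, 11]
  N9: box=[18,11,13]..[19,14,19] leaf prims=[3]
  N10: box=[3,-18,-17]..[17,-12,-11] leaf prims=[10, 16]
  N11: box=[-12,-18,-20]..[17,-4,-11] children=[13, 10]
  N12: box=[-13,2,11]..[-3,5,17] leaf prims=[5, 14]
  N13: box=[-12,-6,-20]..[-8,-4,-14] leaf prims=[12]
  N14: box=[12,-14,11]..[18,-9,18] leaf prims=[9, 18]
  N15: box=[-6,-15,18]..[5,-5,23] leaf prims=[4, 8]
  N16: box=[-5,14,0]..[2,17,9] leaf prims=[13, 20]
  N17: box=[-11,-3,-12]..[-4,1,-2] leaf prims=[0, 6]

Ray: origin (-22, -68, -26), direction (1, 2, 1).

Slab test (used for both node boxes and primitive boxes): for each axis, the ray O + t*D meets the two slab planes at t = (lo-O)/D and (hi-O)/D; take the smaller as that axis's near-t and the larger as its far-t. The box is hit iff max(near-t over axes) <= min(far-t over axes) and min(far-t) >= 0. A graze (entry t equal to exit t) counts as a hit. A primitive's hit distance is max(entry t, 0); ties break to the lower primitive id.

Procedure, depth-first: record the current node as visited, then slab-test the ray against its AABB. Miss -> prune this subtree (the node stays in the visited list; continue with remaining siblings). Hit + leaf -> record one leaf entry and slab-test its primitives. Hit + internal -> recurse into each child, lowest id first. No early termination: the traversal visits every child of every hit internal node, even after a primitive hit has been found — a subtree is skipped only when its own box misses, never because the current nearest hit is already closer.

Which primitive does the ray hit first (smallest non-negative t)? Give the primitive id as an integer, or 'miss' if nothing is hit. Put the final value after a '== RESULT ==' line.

Trace the traversal:
N0 x:[2,41] y:[25,87/2] z:[6,49] -> hit [25,41], descend [1, 5, 7, 11]
  N1 x:[4,36] y:[67/2,87/2] z:[26,36] -> hit [67/2,36], descend [2, 4, 8, 16]
    N2 x:[33,36] y:[38,40] z:[30,33] -> miss, prune
    N4 x:[4,8] y:[83/2,87/2] z:[33,36] -> miss, prune
    N8 x:[7,18] y:[67/2,75/2] z:[26,33] -> miss, prune
    N16 x:[17,24] y:[41,85/2] z:[26,35] -> miss, prune
  N5 x:[2,18] y:[65/2,73/2] z:[14,24] -> miss, prune
  N7 x:[9,41] y:[53/2,41] z:[37,49] -> hit [37,41], descend [9, 12, 14, 15]
    N9 x:[40,41] y:[79/2,41] z:[39,45] -> hit [40,41] leaf, test {P3@t=40}
    N12 x:[9,19] y:[35,73/2] z:[37,43] -> miss, prune
    N14 x:[34,40] y:[27,59/2] z:[37,44] -> miss, prune
    N15 x:[16,27] y:[53/2,63/2] z:[44,49] -> miss, prune
  N11 x:[10,39] y:[25,32] z:[6,15] -> miss, prune

Visited [0, 1, 2, 4, 8, 16, 5, 7, 9, 12, 14, 15, 11]. Tests: 13 box, 1 leaf. Nearest: P3.

== RESULT ==
3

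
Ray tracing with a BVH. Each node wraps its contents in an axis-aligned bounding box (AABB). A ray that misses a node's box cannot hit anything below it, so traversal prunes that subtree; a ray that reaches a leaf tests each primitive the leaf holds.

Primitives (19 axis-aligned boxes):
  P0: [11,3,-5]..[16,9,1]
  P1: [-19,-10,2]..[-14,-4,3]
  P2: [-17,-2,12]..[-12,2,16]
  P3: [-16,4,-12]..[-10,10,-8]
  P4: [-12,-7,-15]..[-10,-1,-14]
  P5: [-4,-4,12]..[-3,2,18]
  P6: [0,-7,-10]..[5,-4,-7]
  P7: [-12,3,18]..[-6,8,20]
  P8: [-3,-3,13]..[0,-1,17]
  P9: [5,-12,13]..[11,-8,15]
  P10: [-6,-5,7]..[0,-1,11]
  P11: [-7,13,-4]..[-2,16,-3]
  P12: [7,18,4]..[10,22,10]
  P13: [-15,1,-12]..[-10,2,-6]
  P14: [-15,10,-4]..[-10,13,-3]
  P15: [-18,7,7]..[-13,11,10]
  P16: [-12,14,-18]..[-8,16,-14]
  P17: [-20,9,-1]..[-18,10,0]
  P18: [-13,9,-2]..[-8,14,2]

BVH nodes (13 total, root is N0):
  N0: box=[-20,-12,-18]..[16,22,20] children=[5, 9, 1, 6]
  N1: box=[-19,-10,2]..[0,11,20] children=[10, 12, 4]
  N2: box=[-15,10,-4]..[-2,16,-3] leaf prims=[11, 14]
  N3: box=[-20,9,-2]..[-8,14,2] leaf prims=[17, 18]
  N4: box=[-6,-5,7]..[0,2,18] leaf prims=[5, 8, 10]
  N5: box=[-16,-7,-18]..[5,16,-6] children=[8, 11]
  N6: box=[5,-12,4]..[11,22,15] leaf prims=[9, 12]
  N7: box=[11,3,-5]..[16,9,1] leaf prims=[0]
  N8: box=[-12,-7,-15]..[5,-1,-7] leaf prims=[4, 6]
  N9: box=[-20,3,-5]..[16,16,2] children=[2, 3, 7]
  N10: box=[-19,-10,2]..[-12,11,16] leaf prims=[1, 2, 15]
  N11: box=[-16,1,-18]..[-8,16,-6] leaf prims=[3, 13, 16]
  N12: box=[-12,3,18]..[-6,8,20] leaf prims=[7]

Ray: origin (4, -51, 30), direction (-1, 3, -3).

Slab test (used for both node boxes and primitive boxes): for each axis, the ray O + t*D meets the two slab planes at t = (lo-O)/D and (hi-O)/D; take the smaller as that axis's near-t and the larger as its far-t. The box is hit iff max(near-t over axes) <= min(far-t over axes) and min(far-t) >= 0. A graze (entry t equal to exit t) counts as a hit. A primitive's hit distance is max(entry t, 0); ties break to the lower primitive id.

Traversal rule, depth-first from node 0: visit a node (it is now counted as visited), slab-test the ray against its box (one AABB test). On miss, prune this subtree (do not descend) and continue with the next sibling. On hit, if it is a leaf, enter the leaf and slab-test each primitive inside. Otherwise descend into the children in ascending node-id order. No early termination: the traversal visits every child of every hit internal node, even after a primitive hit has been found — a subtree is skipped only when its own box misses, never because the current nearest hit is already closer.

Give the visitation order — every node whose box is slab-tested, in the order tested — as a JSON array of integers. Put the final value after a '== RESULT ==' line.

Trace the traversal:
N0 x:[-12,24] y:[13,73/3] z:[10/3,16] -> hit [13,16], descend [1, 5, 6, 9]
  N1 x:[4,23] y:[41/3,62/3] z:[10/3,28/3] -> miss, prune
  N5 x:[-1,20] y:[44/3,67/3] z:[12,16] -> hit [44/3,16], descend [8, 11]
    N8 x:[-1,16] y:[44/3,50/3] z:[37/3,15] -> hit [44/3,15] leaf, test {P4@t=44/3, P6(miss)}
    N11 x:[12,20] y:[52/3,67/3] z:[12,16] -> miss, prune
  N6 x:[-7,-1] y:[13,73/3] z:[5,26/3] -> miss, prune
  N9 x:[-12,24] y:[18,67/3] z:[28/3,35/3] -> miss, prune

Summary -> nodes [0, 1, 5, 8, 11, 6, 9]; box-tests=7; leaf-entries=1; first=P4

== RESULT ==
[0, 1, 5, 8, 11, 6, 9]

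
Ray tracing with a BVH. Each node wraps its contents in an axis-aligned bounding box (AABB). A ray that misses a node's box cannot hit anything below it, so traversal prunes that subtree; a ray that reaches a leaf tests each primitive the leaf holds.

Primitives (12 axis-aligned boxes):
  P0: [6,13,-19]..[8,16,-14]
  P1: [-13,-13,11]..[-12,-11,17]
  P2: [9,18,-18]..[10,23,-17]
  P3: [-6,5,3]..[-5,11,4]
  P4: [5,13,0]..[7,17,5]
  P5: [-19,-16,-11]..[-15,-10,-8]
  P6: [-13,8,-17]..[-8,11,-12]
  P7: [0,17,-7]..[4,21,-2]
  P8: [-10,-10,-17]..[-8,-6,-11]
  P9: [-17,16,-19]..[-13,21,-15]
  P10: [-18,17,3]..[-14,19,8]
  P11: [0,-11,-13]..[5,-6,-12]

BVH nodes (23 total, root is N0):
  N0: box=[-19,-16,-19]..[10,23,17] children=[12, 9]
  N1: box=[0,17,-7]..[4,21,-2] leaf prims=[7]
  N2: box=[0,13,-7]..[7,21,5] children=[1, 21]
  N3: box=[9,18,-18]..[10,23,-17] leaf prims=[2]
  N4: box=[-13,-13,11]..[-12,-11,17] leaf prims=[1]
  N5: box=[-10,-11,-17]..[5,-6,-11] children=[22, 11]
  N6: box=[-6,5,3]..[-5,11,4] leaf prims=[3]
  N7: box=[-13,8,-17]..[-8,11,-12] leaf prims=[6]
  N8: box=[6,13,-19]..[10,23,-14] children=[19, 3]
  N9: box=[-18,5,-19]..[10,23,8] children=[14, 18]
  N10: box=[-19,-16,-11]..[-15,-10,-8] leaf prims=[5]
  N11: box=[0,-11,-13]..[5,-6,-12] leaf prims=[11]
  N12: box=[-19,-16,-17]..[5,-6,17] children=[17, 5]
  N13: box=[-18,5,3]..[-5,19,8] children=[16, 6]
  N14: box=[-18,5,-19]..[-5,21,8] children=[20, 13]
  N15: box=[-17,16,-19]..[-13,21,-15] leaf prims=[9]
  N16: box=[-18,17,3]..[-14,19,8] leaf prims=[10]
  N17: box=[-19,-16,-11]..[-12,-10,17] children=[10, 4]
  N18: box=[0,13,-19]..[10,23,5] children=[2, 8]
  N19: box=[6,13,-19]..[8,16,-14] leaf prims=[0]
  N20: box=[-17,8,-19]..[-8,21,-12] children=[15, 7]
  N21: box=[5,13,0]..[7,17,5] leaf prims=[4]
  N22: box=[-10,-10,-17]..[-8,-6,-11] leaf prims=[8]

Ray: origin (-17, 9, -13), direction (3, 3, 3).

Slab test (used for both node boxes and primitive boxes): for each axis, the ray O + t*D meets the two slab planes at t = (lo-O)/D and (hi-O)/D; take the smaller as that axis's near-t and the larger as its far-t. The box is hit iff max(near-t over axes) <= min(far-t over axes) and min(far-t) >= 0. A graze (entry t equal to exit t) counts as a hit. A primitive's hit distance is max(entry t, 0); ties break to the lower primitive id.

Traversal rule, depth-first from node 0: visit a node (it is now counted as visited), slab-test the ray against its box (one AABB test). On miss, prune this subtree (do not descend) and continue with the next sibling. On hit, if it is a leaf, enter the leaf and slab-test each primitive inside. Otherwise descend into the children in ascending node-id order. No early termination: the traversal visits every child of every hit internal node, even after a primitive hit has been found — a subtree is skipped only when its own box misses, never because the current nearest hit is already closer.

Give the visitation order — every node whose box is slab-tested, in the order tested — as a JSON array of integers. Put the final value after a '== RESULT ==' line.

Traverse from the root:
N0 x:[-2/3,9] y:[-25/3,14/3] z:[-2,10] -> hit [-2/3,14/3], descend [9, 12]
  N9 x:[-1/3,9] y:[-4/3,14/3] z:[-2,7] -> hit [-1/3,14/3], descend [14, 18]
    N14 x:[-1/3,4] y:[-4/3,4] z:[-2,7] -> hit [-1/3,4], descend [13, 20]
      N13 x:[-1/3,4] y:[-4/3,10/3] z:[16/3,7] -> miss, prune
      N20 x:[0,3] y:[-1/3,4] z:[-2,1/3] -> hit [0,1/3], descend [7, 15]
        N7 x:[4/3,3] y:[-1/3,2/3] z:[-4/3,1/3] -> miss, prune
        N15 x:[0,4/3] y:[7/3,4] z:[-2,-2/3] -> miss, prune
    N18 x:[17/3,9] y:[4/3,14/3] z:[-2,6] -> miss, prune
  N12 x:[-2/3,22/3] y:[-25/3,-5] z:[-4/3,10] -> miss, prune

Visited [0, 9, 14, 13, 20, 7, 15, 18, 12]. Tests: 9 box, 0 leaf. Nearest: miss.

== RESULT ==
[0, 9, 14, 13, 20, 7, 15, 18, 12]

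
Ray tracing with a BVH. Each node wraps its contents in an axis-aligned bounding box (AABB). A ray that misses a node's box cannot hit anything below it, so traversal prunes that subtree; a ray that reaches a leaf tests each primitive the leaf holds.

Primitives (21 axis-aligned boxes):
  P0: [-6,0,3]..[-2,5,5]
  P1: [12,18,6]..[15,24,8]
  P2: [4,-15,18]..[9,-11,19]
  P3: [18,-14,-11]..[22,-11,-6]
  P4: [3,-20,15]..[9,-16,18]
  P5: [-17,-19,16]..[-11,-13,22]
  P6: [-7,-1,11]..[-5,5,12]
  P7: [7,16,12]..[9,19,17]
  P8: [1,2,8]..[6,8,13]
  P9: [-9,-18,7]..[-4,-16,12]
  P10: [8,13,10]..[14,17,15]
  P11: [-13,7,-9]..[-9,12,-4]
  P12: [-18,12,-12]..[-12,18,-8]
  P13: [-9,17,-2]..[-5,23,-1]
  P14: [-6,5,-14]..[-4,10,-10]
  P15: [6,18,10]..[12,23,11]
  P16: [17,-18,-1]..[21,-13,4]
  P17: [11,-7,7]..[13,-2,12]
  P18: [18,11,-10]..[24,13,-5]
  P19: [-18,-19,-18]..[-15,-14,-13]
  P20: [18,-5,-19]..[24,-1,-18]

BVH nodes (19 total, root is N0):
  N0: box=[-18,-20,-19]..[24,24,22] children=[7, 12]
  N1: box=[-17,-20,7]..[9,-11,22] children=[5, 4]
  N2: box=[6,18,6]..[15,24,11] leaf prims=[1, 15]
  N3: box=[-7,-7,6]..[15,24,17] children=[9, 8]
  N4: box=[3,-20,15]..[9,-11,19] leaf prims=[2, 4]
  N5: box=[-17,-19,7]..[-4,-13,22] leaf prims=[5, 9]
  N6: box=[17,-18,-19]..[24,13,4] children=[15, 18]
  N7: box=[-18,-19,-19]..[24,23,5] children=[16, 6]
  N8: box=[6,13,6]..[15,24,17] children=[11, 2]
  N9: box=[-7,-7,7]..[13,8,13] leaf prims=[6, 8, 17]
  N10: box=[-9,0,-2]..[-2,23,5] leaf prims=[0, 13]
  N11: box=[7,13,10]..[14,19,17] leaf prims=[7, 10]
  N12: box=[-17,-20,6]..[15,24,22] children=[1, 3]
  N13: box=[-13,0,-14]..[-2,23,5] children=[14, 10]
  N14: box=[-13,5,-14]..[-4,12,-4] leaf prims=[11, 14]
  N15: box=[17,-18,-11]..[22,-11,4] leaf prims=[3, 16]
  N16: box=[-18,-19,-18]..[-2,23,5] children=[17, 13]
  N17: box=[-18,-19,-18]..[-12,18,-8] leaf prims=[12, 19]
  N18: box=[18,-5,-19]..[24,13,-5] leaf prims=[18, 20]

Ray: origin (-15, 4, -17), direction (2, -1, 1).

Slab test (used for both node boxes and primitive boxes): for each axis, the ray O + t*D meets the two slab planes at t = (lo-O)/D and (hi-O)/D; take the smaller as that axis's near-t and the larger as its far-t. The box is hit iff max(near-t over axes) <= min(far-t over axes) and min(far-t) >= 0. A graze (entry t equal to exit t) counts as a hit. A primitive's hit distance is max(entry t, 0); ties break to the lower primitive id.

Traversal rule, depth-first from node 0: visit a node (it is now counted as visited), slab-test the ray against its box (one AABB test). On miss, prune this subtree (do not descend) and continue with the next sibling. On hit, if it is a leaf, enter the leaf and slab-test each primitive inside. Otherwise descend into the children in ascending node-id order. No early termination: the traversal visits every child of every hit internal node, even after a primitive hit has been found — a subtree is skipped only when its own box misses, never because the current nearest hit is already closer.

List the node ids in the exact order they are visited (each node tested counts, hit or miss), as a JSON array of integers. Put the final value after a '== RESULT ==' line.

Walk:
N0 x:[-3/2,39/2] y:[-20,24] z:[-2,39] -> hit [-3/2,39/2], descend [7, 12]
  N7 x:[-3/2,39/2] y:[-19,23] z:[-2,22] -> hit [-3/2,39/2], descend [6, 16]
    N6 x:[16,39/2] y:[-9,22] z:[-2,21] -> hit [16,39/2], descend [15, 18]
      N15 x:[16,37/2] y:[15,22] z:[6,21] -> hit [16,37/2] leaf, test {P3(miss), P16@t=17}
      N18 x:[33/2,39/2] y:[-9,9] z:[-2,12] -> miss, prune
    N16 x:[-3/2,13/2] y:[-19,23] z:[-1,22] -> hit [-1,13/2], descend [13, 17]
      N13 x:[1,13/2] y:[-19,4] z:[3,22] -> hit [3,4], descend [10, 14]
        N10 x:[3,13/2] y:[-19,4] z:[15,22] -> miss, prune
        N14 x:[1,11/2] y:[-8,-1] z:[3,13] -> miss, prune
      N17 x:[-3/2,3/2] y:[-14,23] z:[-1,9] -> hit [-1,3/2] leaf, test {P12(miss), P19(miss)}
  N12 x:[-1,15] y:[-20,24] z:[23,39] -> miss, prune

11 AABB tests over nodes [0, 7, 6, 15, 18, 16, 13, 10, 14, 17, 12]; 2 leaves entered; closest P16.

== RESULT ==
[0, 7, 6, 15, 18, 16, 13, 10, 14, 17, 12]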